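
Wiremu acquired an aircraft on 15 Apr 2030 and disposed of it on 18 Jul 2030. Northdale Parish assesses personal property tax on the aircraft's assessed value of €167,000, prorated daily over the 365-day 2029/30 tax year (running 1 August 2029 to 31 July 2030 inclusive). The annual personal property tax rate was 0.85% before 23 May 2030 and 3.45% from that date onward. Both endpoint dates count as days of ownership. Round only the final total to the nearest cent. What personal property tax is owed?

15 Apr – 22 May 2030: 38 days at 0.85% → €167,000 × 0.85% × 38/365 = €147.7836
23 May – 18 Jul 2030: 57 days at 3.45% → €167,000 × 3.45% × 57/365 = €899.7411
Total = €1,047.5247

€1,047.52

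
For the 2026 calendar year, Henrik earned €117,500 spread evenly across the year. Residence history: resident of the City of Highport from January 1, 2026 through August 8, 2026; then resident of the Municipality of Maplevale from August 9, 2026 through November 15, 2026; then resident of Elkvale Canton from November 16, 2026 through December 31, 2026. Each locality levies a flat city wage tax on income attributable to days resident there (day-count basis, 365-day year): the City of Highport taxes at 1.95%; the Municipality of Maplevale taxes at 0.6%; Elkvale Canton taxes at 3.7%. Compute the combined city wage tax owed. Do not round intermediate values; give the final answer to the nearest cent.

The City of Highport, January 1 – August 8, 2026: 220 days → €117,500 × 1.95% × 220/365 = €1,381.0274
The Municipality of Maplevale, August 9 – November 15, 2026: 99 days → €117,500 × 0.6% × 99/365 = €191.2192
Elkvale Canton, November 16 – December 31, 2026: 46 days → €117,500 × 3.7% × 46/365 = €547.9041
Total = €2,120.1507

€2,120.15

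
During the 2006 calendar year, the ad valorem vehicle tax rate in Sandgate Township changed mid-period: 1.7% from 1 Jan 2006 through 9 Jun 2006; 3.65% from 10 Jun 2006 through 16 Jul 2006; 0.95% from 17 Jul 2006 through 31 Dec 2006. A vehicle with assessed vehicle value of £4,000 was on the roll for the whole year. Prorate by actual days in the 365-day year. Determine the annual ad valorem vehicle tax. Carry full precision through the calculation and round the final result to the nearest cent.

1 Jan – 9 Jun 2006: 160 days at 1.7% → £4,000 × 1.7% × 160/365 = £29.8082
10 Jun – 16 Jul 2006: 37 days at 3.65% → £4,000 × 3.65% × 37/365 = £14.8000
17 Jul – 31 Dec 2006: 168 days at 0.95% → £4,000 × 0.95% × 168/365 = £17.4904
Total = £62.0986

£62.10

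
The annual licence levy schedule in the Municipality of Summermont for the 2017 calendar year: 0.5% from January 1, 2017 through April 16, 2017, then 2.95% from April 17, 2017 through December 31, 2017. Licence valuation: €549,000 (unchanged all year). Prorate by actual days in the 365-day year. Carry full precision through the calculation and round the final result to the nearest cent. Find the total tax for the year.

€12,289.33

January 1 – April 16, 2017: 106 days at 0.5% → €549,000 × 0.5% × 106/365 = €797.1781
April 17 – December 31, 2017: 259 days at 2.95% → €549,000 × 2.95% × 259/365 = €11,492.1493
Total = €12,289.3274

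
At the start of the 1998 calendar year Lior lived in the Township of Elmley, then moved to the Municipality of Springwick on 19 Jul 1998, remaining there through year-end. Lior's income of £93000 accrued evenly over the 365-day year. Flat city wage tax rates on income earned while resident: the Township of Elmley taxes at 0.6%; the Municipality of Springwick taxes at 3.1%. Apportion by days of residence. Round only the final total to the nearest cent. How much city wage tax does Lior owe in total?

£1615.40

The Township of Elmley, 1 Jan – 18 Jul 1998: 199 days → £93000 × 0.6% × 199/365 = £304.2247
The Municipality of Springwick, 19 Jul – 31 Dec 1998: 166 days → £93000 × 3.1% × 166/365 = £1311.1726
Total = £1615.3973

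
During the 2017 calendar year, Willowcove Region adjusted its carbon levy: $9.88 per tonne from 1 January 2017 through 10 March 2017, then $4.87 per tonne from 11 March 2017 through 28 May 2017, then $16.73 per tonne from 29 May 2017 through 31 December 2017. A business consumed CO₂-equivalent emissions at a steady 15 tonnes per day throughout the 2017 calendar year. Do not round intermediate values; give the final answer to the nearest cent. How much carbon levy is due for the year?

$70452.90

1 January – 10 March 2017: 69 days × 15 tonnes/day = 1,035 tonnes at $9.88/tonne → $10225.80
11 March – 28 May 2017: 79 days × 15 tonnes/day = 1,185 tonnes at $4.87/tonne → $5770.95
29 May – 31 December 2017: 217 days × 15 tonnes/day = 3,255 tonnes at $16.73/tonne → $54456.15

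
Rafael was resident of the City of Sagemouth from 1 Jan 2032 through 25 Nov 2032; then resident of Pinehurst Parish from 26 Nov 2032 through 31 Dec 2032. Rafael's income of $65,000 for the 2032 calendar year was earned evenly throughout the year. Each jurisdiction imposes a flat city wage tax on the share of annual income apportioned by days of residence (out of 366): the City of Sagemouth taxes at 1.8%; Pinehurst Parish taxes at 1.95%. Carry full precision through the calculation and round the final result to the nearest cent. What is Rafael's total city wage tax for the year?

$1,179.59

The City of Sagemouth, 1 Jan – 25 Nov 2032: 330 days → $65,000 × 1.8% × 330/366 = $1,054.9180
Pinehurst Parish, 26 Nov – 31 Dec 2032: 36 days → $65,000 × 1.95% × 36/366 = $124.6721
Total = $1,179.5902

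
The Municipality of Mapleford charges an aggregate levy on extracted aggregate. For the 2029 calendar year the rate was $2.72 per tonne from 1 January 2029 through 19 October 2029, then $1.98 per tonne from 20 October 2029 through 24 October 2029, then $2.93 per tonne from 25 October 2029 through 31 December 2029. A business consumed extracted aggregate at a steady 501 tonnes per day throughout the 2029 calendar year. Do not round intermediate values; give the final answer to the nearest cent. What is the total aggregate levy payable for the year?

$502,693.38

1 January – 19 October 2029: 292 days × 501 tonnes/day = 146,292 tonnes at $2.72/tonne → $397,914.24
20 October – 24 October 2029: 5 days × 501 tonnes/day = 2,505 tonnes at $1.98/tonne → $4,959.90
25 October – 31 December 2029: 68 days × 501 tonnes/day = 34,068 tonnes at $2.93/tonne → $99,819.24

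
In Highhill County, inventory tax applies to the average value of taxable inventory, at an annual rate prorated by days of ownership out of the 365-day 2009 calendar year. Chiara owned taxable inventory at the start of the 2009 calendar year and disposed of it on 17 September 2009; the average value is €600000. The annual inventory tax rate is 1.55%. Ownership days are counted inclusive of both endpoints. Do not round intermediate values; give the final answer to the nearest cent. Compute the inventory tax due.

€6624.66

Days held (1 January – 17 September 2009): 260 out of 365
Tax = €600000 × 1.55% × 260/365 = €6624.6575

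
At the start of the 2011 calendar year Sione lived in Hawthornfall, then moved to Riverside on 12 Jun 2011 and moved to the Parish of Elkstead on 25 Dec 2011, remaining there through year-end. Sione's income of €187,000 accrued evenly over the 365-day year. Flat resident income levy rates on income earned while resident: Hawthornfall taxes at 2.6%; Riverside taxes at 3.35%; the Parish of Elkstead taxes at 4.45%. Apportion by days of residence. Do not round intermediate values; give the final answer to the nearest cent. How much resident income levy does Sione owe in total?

€5,681.47

Hawthornfall, 1 Jan – 11 Jun 2011: 162 days → €187,000 × 2.6% × 162/365 = €2,157.9288
Riverside, 12 Jun – 24 Dec 2011: 196 days → €187,000 × 3.35% × 196/365 = €3,363.9507
The Parish of Elkstead, 25 Dec – 31 Dec 2011: 7 days → €187,000 × 4.45% × 7/365 = €159.5904
Total = €5,681.4699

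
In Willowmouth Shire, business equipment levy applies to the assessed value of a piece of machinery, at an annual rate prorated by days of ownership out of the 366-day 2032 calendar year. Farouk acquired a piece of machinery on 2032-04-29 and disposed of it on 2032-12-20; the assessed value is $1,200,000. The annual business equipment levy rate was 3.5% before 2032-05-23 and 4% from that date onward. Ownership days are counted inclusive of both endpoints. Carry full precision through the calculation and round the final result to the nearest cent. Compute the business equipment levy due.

2032-04-29 to 2032-05-22: 24 days at 3.5% → $1,200,000 × 3.5% × 24/366 = $2,754.0984
2032-05-23 to 2032-12-20: 212 days at 4% → $1,200,000 × 4% × 212/366 = $27,803.2787
Total = $30,557.3770

$30,557.38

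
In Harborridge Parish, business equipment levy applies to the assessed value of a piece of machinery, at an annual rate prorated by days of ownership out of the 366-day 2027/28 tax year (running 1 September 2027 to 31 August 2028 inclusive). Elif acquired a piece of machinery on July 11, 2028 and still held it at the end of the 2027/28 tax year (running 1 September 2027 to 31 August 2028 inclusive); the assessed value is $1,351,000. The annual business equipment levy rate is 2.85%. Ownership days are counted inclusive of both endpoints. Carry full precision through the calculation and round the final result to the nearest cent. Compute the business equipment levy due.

Days held (July 11 – August 31, 2028): 52 out of 366
Tax = $1,351,000 × 2.85% × 52/366 = $5,470.4426

$5,470.44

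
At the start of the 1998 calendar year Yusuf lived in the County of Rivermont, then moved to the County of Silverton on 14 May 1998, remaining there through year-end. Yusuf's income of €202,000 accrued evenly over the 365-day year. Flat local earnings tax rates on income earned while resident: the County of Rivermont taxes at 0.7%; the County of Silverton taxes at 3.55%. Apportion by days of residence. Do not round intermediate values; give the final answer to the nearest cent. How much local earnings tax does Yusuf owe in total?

€5,073.24

The County of Rivermont, 1 Jan – 13 May 1998: 133 days → €202,000 × 0.7% × 133/365 = €515.2384
The County of Silverton, 14 May – 31 Dec 1998: 232 days → €202,000 × 3.55% × 232/365 = €4,558.0055
Total = €5,073.2438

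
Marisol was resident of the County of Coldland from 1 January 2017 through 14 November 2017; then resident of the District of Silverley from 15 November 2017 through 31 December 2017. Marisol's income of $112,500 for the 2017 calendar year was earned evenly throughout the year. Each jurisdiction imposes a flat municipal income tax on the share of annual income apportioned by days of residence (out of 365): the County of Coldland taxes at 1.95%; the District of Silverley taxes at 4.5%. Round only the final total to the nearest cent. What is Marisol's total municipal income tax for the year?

$2,563.15

The County of Coldland, 1 January – 14 November 2017: 318 days → $112,500 × 1.95% × 318/365 = $1,911.2671
The District of Silverley, 15 November – 31 December 2017: 47 days → $112,500 × 4.5% × 47/365 = $651.8836
Total = $2,563.1507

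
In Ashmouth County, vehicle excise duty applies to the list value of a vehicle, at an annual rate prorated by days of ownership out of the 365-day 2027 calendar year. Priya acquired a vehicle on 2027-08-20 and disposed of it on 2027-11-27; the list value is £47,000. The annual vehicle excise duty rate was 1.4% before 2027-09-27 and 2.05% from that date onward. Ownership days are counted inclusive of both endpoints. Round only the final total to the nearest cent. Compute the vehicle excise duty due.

£232.17

2027-08-20 to 2027-09-26: 38 days at 1.4% → £47,000 × 1.4% × 38/365 = £68.5041
2027-09-27 to 2027-11-27: 62 days at 2.05% → £47,000 × 2.05% × 62/365 = £163.6630
Total = £232.1671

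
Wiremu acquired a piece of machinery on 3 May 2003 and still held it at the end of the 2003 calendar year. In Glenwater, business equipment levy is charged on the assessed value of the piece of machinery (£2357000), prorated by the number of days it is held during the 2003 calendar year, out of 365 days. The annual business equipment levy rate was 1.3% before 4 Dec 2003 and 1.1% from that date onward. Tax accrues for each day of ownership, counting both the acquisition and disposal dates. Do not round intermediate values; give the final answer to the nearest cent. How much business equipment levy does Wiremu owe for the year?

3 May – 3 Dec 2003: 215 days at 1.3% → £2357000 × 1.3% × 215/365 = £18048.8082
4 Dec – 31 Dec 2003: 28 days at 1.1% → £2357000 × 1.1% × 28/365 = £1988.9205
Total = £20037.7288

£20037.73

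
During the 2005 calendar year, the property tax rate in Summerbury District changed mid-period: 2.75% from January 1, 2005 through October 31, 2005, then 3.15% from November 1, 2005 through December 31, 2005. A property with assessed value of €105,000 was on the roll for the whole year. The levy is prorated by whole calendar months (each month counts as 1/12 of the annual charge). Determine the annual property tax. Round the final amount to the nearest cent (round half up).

€2,957.50

January 1 – October 31, 2005: 10 months at 2.75% → €105,000 × 2.75% × 10/12 = €2,406.2500
November 1 – December 31, 2005: 2 months at 3.15% → €105,000 × 3.15% × 2/12 = €551.2500
Total = €2,957.5000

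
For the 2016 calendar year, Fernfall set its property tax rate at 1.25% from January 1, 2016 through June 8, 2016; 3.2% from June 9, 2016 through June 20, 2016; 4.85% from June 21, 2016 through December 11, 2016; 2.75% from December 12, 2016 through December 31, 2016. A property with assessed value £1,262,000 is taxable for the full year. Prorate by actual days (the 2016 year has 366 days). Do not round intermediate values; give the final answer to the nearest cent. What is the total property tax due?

£39,215.10

January 1 – June 8, 2016: 160 days at 1.25% → £1,262,000 × 1.25% × 160/366 = £6,896.1749
June 9 – June 20, 2016: 12 days at 3.2% → £1,262,000 × 3.2% × 12/366 = £1,324.0656
June 21 – December 11, 2016: 174 days at 4.85% → £1,262,000 × 4.85% × 174/366 = £29,098.4098
December 12 – December 31, 2016: 20 days at 2.75% → £1,262,000 × 2.75% × 20/366 = £1,896.4481
Total = £39,215.0984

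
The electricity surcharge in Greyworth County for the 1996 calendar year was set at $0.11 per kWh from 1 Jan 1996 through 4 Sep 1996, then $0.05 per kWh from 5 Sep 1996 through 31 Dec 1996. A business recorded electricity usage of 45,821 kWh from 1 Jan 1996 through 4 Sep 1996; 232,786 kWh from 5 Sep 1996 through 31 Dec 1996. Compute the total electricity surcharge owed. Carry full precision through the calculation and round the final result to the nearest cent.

$16,679.61

1 Jan – 4 Sep 1996: 45,821 kWh at $0.11/kWh → $5,040.31
5 Sep – 31 Dec 1996: 232,786 kWh at $0.05/kWh → $11,639.30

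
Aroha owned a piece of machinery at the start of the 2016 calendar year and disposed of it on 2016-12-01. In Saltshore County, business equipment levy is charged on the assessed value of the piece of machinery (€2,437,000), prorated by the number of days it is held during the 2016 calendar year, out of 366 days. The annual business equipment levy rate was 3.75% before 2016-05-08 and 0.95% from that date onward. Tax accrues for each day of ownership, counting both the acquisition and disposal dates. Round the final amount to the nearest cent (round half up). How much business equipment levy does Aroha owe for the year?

2016-01-01 to 2016-05-07: 128 days at 3.75% → €2,437,000 × 3.75% × 128/366 = €31,960.6557
2016-05-08 to 2016-12-01: 208 days at 0.95% → €2,437,000 × 0.95% × 208/366 = €13,157.1366
Total = €45,117.7923

€45,117.79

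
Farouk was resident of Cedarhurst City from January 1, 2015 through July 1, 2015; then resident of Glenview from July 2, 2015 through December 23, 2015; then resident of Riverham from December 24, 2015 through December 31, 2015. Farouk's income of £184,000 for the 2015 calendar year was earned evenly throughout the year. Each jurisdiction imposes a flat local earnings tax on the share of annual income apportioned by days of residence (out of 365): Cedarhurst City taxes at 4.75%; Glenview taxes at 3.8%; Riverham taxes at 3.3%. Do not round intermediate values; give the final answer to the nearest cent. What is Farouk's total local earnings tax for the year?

Cedarhurst City, January 1 – July 1, 2015: 182 days → £184,000 × 4.75% × 182/365 = £4,358.0274
Glenview, July 2 – December 23, 2015: 175 days → £184,000 × 3.8% × 175/365 = £3,352.3288
Riverham, December 24 – December 31, 2015: 8 days → £184,000 × 3.3% × 8/365 = £133.0849
Total = £7,843.4411

£7,843.44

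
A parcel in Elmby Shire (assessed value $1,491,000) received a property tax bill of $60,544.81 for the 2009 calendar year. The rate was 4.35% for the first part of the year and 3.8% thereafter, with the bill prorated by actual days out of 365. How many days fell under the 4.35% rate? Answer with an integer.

Let d = days at the first rate; then 365 − d days at the second rate.
$1,491,000 × [4.35%·d + 3.8%·(365−d)] / 365 = $60,544.81
Solving gives d = 173, so the new rate took effect on June 23, 2009.

173 days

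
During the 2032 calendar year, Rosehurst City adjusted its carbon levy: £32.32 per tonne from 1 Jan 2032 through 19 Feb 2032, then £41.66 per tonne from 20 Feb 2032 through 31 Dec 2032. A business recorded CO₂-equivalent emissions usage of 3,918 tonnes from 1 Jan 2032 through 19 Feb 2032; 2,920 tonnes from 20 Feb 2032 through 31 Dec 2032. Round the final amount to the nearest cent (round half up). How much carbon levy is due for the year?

£248,276.96

1 Jan – 19 Feb 2032: 3,918 tonnes at £32.32/tonne → £126,629.76
20 Feb – 31 Dec 2032: 2,920 tonnes at £41.66/tonne → £121,647.20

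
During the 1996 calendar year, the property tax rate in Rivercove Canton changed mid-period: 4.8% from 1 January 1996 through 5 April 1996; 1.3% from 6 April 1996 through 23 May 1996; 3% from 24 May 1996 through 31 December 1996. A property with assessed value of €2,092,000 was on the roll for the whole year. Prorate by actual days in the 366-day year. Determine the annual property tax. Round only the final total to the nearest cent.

1 January – 5 April 1996: 96 days at 4.8% → €2,092,000 × 4.8% × 96/366 = €26,338.6230
6 April – 23 May 1996: 48 days at 1.3% → €2,092,000 × 1.3% × 48/366 = €3,566.6885
24 May – 31 December 1996: 222 days at 3% → €2,092,000 × 3% × 222/366 = €38,067.5410
Total = €67,972.8525

€67,972.85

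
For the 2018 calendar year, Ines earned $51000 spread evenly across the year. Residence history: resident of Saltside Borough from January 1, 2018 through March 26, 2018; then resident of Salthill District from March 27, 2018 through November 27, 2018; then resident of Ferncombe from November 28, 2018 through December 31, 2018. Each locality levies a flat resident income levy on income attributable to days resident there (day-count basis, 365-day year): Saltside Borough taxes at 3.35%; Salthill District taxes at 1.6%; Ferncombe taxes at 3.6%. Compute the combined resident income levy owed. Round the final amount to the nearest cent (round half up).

Saltside Borough, January 1 – March 26, 2018: 85 days → $51000 × 3.35% × 85/365 = $397.8699
Salthill District, March 27 – November 27, 2018: 246 days → $51000 × 1.6% × 246/365 = $549.9616
Ferncombe, November 28 – December 31, 2018: 34 days → $51000 × 3.6% × 34/365 = $171.0247
Total = $1118.8562

$1118.86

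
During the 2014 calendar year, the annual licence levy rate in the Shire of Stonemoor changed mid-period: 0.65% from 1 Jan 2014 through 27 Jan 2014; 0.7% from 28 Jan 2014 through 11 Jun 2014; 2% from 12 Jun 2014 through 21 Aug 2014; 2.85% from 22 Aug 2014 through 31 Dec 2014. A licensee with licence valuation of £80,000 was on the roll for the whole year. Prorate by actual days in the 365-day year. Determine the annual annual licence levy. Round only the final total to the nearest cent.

1 Jan – 27 Jan 2014: 27 days at 0.65% → £80,000 × 0.65% × 27/365 = £38.4658
28 Jan – 11 Jun 2014: 135 days at 0.7% → £80,000 × 0.7% × 135/365 = £207.1233
12 Jun – 21 Aug 2014: 71 days at 2% → £80,000 × 2% × 71/365 = £311.2329
22 Aug – 31 Dec 2014: 132 days at 2.85% → £80,000 × 2.85% × 132/365 = £824.5479
Total = £1,381.3699

£1,381.37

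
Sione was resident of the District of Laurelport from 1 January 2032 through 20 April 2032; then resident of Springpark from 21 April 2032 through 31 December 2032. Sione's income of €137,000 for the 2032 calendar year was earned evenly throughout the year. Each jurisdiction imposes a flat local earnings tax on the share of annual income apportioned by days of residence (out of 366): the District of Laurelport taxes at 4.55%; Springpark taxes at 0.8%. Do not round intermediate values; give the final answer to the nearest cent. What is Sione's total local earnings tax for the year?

The District of Laurelport, 1 January – 20 April 2032: 111 days → €137,000 × 4.55% × 111/366 = €1,890.4877
Springpark, 21 April – 31 December 2032: 255 days → €137,000 × 0.8% × 255/366 = €763.6066
Total = €2,654.0943

€2,654.09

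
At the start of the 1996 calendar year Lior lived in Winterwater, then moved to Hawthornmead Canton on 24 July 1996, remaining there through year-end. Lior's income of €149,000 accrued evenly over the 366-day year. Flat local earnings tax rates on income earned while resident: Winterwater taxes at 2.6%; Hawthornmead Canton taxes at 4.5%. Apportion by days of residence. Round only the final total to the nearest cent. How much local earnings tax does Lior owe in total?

Winterwater, 1 January – 23 July 1996: 205 days → €149,000 × 2.6% × 205/366 = €2,169.8634
Hawthornmead Canton, 24 July – 31 December 1996: 161 days → €149,000 × 4.5% × 161/366 = €2,949.4672
Total = €5,119.3306

€5,119.33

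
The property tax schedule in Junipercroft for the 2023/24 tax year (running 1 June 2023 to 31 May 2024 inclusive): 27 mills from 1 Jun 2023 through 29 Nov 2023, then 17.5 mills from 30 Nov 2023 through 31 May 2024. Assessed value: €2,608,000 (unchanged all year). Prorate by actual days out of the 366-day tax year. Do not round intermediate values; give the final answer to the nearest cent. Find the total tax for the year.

€57,960.31

1 Jun – 29 Nov 2023: 182 days at 27 mills → €2,608,000 × 2.7% × 182/366 = €35,015.6066
30 Nov 2023 – 31 May 2024: 184 days at 17.5 mills → €2,608,000 × 1.75% × 184/366 = €22,944.6995
Total = €57,960.3060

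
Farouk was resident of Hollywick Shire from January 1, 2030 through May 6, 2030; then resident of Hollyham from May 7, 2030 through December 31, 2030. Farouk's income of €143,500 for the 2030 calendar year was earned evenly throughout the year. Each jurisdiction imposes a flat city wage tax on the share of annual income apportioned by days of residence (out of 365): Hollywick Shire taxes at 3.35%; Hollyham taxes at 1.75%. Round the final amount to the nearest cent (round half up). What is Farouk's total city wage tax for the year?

€3,303.84

Hollywick Shire, January 1 – May 6, 2030: 126 days → €143,500 × 3.35% × 126/365 = €1,659.4890
Hollyham, May 7 – December 31, 2030: 239 days → €143,500 × 1.75% × 239/365 = €1,644.3527
Total = €3,303.8418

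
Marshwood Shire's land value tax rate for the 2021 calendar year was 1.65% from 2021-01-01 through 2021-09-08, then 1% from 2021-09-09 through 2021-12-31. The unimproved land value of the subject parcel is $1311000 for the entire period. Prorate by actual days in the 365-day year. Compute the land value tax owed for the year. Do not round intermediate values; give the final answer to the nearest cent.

$18969.99

2021-01-01 to 2021-09-08: 251 days at 1.65% → $1311000 × 1.65% × 251/365 = $14875.3603
2021-09-09 to 2021-12-31: 114 days at 1% → $1311000 × 1% × 114/365 = $4094.6301
Total = $18969.9904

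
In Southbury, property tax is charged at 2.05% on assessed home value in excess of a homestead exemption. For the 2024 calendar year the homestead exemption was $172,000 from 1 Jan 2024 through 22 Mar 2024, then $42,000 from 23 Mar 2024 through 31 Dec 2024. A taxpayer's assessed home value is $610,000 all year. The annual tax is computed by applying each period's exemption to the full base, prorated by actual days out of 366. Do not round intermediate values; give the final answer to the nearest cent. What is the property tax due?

$11,046.92

1 Jan – 22 Mar 2024: 82 days, exemption $172,000 → ($610,000 − $172,000) × 2.05% × 82/366 = $2,011.6885
23 Mar – 31 Dec 2024: 284 days, exemption $42,000 → ($610,000 − $42,000) × 2.05% × 284/366 = $9,035.2350
Total = $11,046.9235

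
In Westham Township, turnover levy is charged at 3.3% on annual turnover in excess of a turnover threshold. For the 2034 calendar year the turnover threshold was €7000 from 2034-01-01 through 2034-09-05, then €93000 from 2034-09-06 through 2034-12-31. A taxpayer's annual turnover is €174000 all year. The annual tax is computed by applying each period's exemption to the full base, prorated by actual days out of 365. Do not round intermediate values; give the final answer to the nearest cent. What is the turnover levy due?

€4601.28

2034-01-01 to 2034-09-05: 248 days, exemption €7000 → (€174000 − €7000) × 3.3% × 248/365 = €3744.4603
2034-09-06 to 2034-12-31: 117 days, exemption €93000 → (€174000 − €93000) × 3.3% × 117/365 = €856.8247
Total = €4601.2849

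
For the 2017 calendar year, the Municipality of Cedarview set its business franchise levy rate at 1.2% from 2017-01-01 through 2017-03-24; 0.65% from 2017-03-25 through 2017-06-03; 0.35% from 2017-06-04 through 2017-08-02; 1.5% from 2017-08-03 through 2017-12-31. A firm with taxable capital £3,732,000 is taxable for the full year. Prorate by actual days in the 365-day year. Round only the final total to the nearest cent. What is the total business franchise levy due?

£40,208.47

2017-01-01 to 2017-03-24: 83 days at 1.2% → £3,732,000 × 1.2% × 83/365 = £10,183.7589
2017-03-25 to 2017-06-03: 71 days at 0.65% → £3,732,000 × 0.65% × 71/365 = £4,718.6795
2017-06-04 to 2017-08-02: 60 days at 0.35% → £3,732,000 × 0.35% × 60/365 = £2,147.1781
2017-08-03 to 2017-12-31: 151 days at 1.5% → £3,732,000 × 1.5% × 151/365 = £23,158.8493
Total = £40,208.4658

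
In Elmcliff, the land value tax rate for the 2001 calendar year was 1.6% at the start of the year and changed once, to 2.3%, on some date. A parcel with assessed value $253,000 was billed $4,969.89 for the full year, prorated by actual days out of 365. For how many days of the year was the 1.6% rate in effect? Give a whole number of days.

175 days

Let d = days at the first rate; then 365 − d days at the second rate.
$253,000 × [1.6%·d + 2.3%·(365−d)] / 365 = $4,969.89
Solving gives d = 175, so the new rate took effect on 25 June 2001.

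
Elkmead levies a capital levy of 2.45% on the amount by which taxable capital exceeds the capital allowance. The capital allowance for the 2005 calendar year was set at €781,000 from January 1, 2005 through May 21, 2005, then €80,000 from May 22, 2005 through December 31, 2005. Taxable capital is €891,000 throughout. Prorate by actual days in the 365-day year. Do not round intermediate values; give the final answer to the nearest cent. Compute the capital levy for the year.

January 1 – May 21, 2005: 141 days, exemption €781,000 → (€891,000 − €781,000) × 2.45% × 141/365 = €1,041.0822
May 22 – December 31, 2005: 224 days, exemption €80,000 → (€891,000 − €80,000) × 2.45% × 224/365 = €12,193.8849
Total = €13,234.9671

€13,234.97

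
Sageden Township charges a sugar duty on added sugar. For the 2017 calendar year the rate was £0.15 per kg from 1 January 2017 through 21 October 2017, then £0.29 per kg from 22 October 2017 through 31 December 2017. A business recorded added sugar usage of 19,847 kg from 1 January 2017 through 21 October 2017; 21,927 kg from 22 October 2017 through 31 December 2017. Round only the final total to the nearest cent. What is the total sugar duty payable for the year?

£9,335.88

1 January – 21 October 2017: 19,847 kg at £0.15/kg → £2,977.05
22 October – 31 December 2017: 21,927 kg at £0.29/kg → £6,358.83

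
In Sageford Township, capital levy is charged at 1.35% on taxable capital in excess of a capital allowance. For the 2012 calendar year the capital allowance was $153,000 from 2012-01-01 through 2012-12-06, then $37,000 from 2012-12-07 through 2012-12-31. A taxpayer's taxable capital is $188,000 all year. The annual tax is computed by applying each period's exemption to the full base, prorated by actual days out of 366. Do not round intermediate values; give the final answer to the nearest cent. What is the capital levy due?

2012-01-01 to 2012-12-06: 341 days, exemption $153,000 → ($188,000 − $153,000) × 1.35% × 341/366 = $440.2254
2012-12-07 to 2012-12-31: 25 days, exemption $37,000 → ($188,000 − $37,000) × 1.35% × 25/366 = $139.2418
Total = $579.4672

$579.47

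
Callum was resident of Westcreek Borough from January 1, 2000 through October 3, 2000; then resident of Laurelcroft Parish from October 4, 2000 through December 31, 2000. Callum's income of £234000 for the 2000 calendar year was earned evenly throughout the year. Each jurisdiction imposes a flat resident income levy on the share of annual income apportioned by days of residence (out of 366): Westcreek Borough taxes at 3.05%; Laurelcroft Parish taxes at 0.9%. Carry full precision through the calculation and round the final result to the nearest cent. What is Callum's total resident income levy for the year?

£5913.61

Westcreek Borough, January 1 – October 3, 2000: 277 days → £234000 × 3.05% × 277/366 = £5401.5000
Laurelcroft Parish, October 4 – December 31, 2000: 89 days → £234000 × 0.9% × 89/366 = £512.1148
Total = £5913.6148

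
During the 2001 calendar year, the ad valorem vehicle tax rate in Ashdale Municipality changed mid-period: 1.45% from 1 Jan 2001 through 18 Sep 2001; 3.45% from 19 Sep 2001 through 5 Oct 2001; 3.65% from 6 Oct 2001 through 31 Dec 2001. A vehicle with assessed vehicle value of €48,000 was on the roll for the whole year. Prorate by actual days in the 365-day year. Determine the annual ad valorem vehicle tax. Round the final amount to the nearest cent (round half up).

1 Jan – 18 Sep 2001: 261 days at 1.45% → €48,000 × 1.45% × 261/365 = €497.6877
19 Sep – 5 Oct 2001: 17 days at 3.45% → €48,000 × 3.45% × 17/365 = €77.1288
6 Oct – 31 Dec 2001: 87 days at 3.65% → €48,000 × 3.65% × 87/365 = €417.6000
Total = €992.4164

€992.42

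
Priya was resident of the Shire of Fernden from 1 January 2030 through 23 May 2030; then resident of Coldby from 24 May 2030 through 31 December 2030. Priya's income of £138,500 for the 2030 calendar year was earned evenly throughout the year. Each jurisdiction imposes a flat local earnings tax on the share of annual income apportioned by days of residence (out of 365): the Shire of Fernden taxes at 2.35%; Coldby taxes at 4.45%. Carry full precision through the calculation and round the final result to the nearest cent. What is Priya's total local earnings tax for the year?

The Shire of Fernden, 1 January – 23 May 2030: 143 days → £138,500 × 2.35% × 143/365 = £1,275.1486
Coldby, 24 May – 31 December 2030: 222 days → £138,500 × 4.45% × 222/365 = £3,748.6068
Total = £5,023.7555

£5,023.76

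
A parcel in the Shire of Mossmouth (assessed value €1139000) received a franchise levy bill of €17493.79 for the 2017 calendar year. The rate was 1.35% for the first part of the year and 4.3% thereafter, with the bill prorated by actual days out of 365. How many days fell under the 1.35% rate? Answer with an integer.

342 days

Let d = days at the first rate; then 365 − d days at the second rate.
€1139000 × [1.35%·d + 4.3%·(365−d)] / 365 = €17493.79
Solving gives d = 342, so the new rate took effect on 9 December 2017.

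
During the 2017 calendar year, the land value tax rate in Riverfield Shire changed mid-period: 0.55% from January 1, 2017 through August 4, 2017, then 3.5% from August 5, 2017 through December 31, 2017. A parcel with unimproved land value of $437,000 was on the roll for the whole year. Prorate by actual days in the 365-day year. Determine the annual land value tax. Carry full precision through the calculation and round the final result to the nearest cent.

January 1 – August 4, 2017: 216 days at 0.55% → $437,000 × 0.55% × 216/365 = $1,422.3452
August 5 – December 31, 2017: 149 days at 3.5% → $437,000 × 3.5% × 149/365 = $6,243.7123
Total = $7,666.0575

$7,666.06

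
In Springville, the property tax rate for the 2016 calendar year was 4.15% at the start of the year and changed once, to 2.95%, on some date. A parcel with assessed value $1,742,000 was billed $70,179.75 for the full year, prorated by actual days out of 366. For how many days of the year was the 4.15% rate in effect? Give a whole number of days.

Let d = days at the first rate; then 366 − d days at the second rate.
$1,742,000 × [4.15%·d + 2.95%·(366−d)] / 366 = $70,179.75
Solving gives d = 329, so the new rate took effect on 25 Nov 2016.

329 days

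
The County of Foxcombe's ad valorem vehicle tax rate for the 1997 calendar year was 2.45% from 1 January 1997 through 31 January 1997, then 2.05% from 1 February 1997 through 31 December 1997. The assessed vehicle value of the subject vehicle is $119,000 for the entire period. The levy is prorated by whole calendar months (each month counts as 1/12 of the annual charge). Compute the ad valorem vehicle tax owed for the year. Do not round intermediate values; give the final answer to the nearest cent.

$2,479.17

1 January – 31 January 1997: 1 month at 2.45% → $119,000 × 2.45% × 1/12 = $242.9583
1 February – 31 December 1997: 11 months at 2.05% → $119,000 × 2.05% × 11/12 = $2,236.2083
Total = $2,479.1667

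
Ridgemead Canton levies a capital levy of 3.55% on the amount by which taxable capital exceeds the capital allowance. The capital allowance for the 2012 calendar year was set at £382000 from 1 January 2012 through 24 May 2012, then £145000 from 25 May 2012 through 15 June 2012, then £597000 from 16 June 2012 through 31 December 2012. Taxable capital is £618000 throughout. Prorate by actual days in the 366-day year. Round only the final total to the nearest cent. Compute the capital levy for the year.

£4733.82

1 January – 24 May 2012: 145 days, exemption £382000 → (£618000 − £382000) × 3.55% × 145/366 = £3319.1530
25 May – 15 June 2012: 22 days, exemption £145000 → (£618000 − £145000) × 3.55% × 22/366 = £1009.3251
16 June – 31 December 2012: 199 days, exemption £597000 → (£618000 − £597000) × 3.55% × 199/366 = £405.3402
Total = £4733.8183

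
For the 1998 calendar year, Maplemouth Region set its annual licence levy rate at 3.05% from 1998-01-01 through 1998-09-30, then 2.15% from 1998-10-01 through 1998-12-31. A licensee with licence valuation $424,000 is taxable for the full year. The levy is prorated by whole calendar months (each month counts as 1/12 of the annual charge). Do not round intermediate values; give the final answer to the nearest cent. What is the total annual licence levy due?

$11,978.00

1998-01-01 to 1998-09-30: 9 months at 3.05% → $424,000 × 3.05% × 9/12 = $9,699.0000
1998-10-01 to 1998-12-31: 3 months at 2.15% → $424,000 × 2.15% × 3/12 = $2,279.0000
Total = $11,978.0000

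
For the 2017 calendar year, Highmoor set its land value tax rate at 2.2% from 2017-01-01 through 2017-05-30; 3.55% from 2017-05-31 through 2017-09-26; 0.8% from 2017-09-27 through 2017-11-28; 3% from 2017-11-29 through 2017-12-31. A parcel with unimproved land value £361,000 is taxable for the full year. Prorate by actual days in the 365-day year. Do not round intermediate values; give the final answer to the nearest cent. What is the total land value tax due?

£8,919.67

2017-01-01 to 2017-05-30: 150 days at 2.2% → £361,000 × 2.2% × 150/365 = £3,263.8356
2017-05-31 to 2017-09-26: 119 days at 3.55% → £361,000 × 3.55% × 119/365 = £4,178.2041
2017-09-27 to 2017-11-28: 63 days at 0.8% → £361,000 × 0.8% × 63/365 = £498.4767
2017-11-29 to 2017-12-31: 33 days at 3% → £361,000 × 3% × 33/365 = £979.1507
Total = £8,919.6671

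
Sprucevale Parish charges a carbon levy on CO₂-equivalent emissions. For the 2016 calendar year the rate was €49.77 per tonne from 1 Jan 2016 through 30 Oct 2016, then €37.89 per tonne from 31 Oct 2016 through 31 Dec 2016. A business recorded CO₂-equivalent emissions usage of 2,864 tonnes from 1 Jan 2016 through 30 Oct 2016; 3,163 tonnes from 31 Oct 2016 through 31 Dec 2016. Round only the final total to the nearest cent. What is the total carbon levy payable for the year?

€262387.35

1 Jan – 30 Oct 2016: 2,864 tonnes at €49.77/tonne → €142541.28
31 Oct – 31 Dec 2016: 3,163 tonnes at €37.89/tonne → €119846.07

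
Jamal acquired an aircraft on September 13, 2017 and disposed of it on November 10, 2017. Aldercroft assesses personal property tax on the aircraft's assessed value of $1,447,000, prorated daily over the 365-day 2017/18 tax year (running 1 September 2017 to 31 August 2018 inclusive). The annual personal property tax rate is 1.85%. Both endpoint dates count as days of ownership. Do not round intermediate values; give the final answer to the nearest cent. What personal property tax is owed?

$4,327.12

Days held (September 13 – November 10, 2017): 59 out of 365
Tax = $1,447,000 × 1.85% × 59/365 = $4,327.1247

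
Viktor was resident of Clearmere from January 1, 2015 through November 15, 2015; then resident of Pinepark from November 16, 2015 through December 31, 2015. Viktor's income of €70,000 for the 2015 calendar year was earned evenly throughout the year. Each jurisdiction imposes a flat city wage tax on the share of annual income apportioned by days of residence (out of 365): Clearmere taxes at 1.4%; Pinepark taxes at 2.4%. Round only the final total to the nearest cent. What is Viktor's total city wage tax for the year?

€1,068.22

Clearmere, January 1 – November 15, 2015: 319 days → €70,000 × 1.4% × 319/365 = €856.4932
Pinepark, November 16 – December 31, 2015: 46 days → €70,000 × 2.4% × 46/365 = €211.7260
Total = €1,068.2192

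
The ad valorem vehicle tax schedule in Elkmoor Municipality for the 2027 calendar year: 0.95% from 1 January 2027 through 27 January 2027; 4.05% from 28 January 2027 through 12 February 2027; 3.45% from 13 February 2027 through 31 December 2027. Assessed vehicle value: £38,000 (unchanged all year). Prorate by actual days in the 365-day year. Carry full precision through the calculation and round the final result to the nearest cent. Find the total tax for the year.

£1,250.72

1 January – 27 January 2027: 27 days at 0.95% → £38,000 × 0.95% × 27/365 = £26.7041
28 January – 12 February 2027: 16 days at 4.05% → £38,000 × 4.05% × 16/365 = £67.4630
13 February – 31 December 2027: 322 days at 3.45% → £38,000 × 3.45% × 322/365 = £1,156.5534
Total = £1,250.7205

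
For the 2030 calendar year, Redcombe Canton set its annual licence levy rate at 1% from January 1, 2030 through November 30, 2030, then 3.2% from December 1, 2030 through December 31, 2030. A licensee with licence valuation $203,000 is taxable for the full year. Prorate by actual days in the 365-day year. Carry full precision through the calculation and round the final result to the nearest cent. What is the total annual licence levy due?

$2,409.30

January 1 – November 30, 2030: 334 days at 1% → $203,000 × 1% × 334/365 = $1,857.5890
December 1 – December 31, 2030: 31 days at 3.2% → $203,000 × 3.2% × 31/365 = $551.7151
Total = $2,409.3041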